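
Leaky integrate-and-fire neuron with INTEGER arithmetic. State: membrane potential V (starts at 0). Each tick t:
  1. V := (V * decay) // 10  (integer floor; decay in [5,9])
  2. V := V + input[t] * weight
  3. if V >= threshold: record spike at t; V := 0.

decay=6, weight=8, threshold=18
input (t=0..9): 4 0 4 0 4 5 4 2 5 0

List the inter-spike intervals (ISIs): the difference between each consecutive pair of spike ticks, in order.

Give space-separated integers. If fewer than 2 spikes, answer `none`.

Answer: 2 2 1 1 2

Derivation:
t=0: input=4 -> V=0 FIRE
t=1: input=0 -> V=0
t=2: input=4 -> V=0 FIRE
t=3: input=0 -> V=0
t=4: input=4 -> V=0 FIRE
t=5: input=5 -> V=0 FIRE
t=6: input=4 -> V=0 FIRE
t=7: input=2 -> V=16
t=8: input=5 -> V=0 FIRE
t=9: input=0 -> V=0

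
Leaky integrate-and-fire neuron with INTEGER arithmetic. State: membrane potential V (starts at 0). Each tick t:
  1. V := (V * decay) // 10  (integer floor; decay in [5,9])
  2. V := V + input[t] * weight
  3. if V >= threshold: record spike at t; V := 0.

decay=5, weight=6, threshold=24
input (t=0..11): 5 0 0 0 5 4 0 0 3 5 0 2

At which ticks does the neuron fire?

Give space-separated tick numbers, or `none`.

t=0: input=5 -> V=0 FIRE
t=1: input=0 -> V=0
t=2: input=0 -> V=0
t=3: input=0 -> V=0
t=4: input=5 -> V=0 FIRE
t=5: input=4 -> V=0 FIRE
t=6: input=0 -> V=0
t=7: input=0 -> V=0
t=8: input=3 -> V=18
t=9: input=5 -> V=0 FIRE
t=10: input=0 -> V=0
t=11: input=2 -> V=12

Answer: 0 4 5 9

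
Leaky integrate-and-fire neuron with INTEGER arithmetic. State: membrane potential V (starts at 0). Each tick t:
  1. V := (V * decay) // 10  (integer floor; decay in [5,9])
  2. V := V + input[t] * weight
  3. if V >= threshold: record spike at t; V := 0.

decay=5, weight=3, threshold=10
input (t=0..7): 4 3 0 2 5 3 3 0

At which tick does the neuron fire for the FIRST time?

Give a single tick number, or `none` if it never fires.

t=0: input=4 -> V=0 FIRE
t=1: input=3 -> V=9
t=2: input=0 -> V=4
t=3: input=2 -> V=8
t=4: input=5 -> V=0 FIRE
t=5: input=3 -> V=9
t=6: input=3 -> V=0 FIRE
t=7: input=0 -> V=0

Answer: 0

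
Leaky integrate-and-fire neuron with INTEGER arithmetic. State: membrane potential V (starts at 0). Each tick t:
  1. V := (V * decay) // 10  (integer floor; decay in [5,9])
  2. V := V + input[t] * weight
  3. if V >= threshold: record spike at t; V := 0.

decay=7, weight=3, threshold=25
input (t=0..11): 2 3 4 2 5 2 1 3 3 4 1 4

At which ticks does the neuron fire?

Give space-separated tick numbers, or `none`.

Answer: 4 11

Derivation:
t=0: input=2 -> V=6
t=1: input=3 -> V=13
t=2: input=4 -> V=21
t=3: input=2 -> V=20
t=4: input=5 -> V=0 FIRE
t=5: input=2 -> V=6
t=6: input=1 -> V=7
t=7: input=3 -> V=13
t=8: input=3 -> V=18
t=9: input=4 -> V=24
t=10: input=1 -> V=19
t=11: input=4 -> V=0 FIRE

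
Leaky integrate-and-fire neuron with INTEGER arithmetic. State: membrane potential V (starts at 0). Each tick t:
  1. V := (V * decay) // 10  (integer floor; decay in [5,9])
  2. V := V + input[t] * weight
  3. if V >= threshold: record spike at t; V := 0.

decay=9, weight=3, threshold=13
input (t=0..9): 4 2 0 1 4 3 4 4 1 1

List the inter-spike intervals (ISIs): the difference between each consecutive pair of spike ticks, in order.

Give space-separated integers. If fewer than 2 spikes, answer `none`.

Answer: 3 2 2

Derivation:
t=0: input=4 -> V=12
t=1: input=2 -> V=0 FIRE
t=2: input=0 -> V=0
t=3: input=1 -> V=3
t=4: input=4 -> V=0 FIRE
t=5: input=3 -> V=9
t=6: input=4 -> V=0 FIRE
t=7: input=4 -> V=12
t=8: input=1 -> V=0 FIRE
t=9: input=1 -> V=3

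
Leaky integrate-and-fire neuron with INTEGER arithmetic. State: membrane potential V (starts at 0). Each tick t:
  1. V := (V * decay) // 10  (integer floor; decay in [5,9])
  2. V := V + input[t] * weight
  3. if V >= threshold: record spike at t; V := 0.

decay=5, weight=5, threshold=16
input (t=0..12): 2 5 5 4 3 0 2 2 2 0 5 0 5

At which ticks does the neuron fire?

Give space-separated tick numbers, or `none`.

Answer: 1 2 3 7 10 12

Derivation:
t=0: input=2 -> V=10
t=1: input=5 -> V=0 FIRE
t=2: input=5 -> V=0 FIRE
t=3: input=4 -> V=0 FIRE
t=4: input=3 -> V=15
t=5: input=0 -> V=7
t=6: input=2 -> V=13
t=7: input=2 -> V=0 FIRE
t=8: input=2 -> V=10
t=9: input=0 -> V=5
t=10: input=5 -> V=0 FIRE
t=11: input=0 -> V=0
t=12: input=5 -> V=0 FIRE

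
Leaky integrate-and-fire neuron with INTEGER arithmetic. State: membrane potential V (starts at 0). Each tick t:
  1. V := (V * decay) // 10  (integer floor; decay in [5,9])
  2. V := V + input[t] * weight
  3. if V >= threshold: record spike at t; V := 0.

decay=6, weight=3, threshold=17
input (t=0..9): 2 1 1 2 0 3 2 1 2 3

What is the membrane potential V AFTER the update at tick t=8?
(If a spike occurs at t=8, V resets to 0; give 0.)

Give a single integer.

t=0: input=2 -> V=6
t=1: input=1 -> V=6
t=2: input=1 -> V=6
t=3: input=2 -> V=9
t=4: input=0 -> V=5
t=5: input=3 -> V=12
t=6: input=2 -> V=13
t=7: input=1 -> V=10
t=8: input=2 -> V=12
t=9: input=3 -> V=16

Answer: 12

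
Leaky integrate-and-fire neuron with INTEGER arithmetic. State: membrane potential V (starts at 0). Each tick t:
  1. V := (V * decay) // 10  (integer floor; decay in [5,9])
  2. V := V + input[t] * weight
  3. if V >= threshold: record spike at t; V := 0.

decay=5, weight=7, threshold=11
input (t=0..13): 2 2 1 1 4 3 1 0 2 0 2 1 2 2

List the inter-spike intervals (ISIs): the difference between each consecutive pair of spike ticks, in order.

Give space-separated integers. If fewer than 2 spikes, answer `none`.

Answer: 1 3 1 3 2 2 1

Derivation:
t=0: input=2 -> V=0 FIRE
t=1: input=2 -> V=0 FIRE
t=2: input=1 -> V=7
t=3: input=1 -> V=10
t=4: input=4 -> V=0 FIRE
t=5: input=3 -> V=0 FIRE
t=6: input=1 -> V=7
t=7: input=0 -> V=3
t=8: input=2 -> V=0 FIRE
t=9: input=0 -> V=0
t=10: input=2 -> V=0 FIRE
t=11: input=1 -> V=7
t=12: input=2 -> V=0 FIRE
t=13: input=2 -> V=0 FIRE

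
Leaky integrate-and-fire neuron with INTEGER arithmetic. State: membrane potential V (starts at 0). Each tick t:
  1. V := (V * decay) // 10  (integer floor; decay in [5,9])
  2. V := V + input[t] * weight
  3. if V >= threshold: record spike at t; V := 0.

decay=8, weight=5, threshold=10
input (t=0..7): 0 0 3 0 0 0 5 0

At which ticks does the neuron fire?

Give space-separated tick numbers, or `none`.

Answer: 2 6

Derivation:
t=0: input=0 -> V=0
t=1: input=0 -> V=0
t=2: input=3 -> V=0 FIRE
t=3: input=0 -> V=0
t=4: input=0 -> V=0
t=5: input=0 -> V=0
t=6: input=5 -> V=0 FIRE
t=7: input=0 -> V=0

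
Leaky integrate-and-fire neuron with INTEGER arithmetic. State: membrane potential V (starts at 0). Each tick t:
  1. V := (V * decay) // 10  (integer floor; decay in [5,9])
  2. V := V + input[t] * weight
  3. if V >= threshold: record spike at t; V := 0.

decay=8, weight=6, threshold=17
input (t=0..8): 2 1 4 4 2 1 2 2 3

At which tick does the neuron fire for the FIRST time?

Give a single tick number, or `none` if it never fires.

t=0: input=2 -> V=12
t=1: input=1 -> V=15
t=2: input=4 -> V=0 FIRE
t=3: input=4 -> V=0 FIRE
t=4: input=2 -> V=12
t=5: input=1 -> V=15
t=6: input=2 -> V=0 FIRE
t=7: input=2 -> V=12
t=8: input=3 -> V=0 FIRE

Answer: 2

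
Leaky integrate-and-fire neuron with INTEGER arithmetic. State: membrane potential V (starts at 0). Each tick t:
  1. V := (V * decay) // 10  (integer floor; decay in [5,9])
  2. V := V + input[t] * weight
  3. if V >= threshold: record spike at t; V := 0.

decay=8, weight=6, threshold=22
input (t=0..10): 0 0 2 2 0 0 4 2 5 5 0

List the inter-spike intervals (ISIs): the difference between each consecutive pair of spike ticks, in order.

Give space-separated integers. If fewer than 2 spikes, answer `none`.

Answer: 2 1

Derivation:
t=0: input=0 -> V=0
t=1: input=0 -> V=0
t=2: input=2 -> V=12
t=3: input=2 -> V=21
t=4: input=0 -> V=16
t=5: input=0 -> V=12
t=6: input=4 -> V=0 FIRE
t=7: input=2 -> V=12
t=8: input=5 -> V=0 FIRE
t=9: input=5 -> V=0 FIRE
t=10: input=0 -> V=0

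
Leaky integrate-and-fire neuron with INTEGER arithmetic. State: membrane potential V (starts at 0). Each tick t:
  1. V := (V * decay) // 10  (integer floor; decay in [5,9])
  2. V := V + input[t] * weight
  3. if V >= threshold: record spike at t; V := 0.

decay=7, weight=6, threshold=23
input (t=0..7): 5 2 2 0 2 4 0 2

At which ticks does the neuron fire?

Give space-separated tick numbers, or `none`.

Answer: 0 5

Derivation:
t=0: input=5 -> V=0 FIRE
t=1: input=2 -> V=12
t=2: input=2 -> V=20
t=3: input=0 -> V=14
t=4: input=2 -> V=21
t=5: input=4 -> V=0 FIRE
t=6: input=0 -> V=0
t=7: input=2 -> V=12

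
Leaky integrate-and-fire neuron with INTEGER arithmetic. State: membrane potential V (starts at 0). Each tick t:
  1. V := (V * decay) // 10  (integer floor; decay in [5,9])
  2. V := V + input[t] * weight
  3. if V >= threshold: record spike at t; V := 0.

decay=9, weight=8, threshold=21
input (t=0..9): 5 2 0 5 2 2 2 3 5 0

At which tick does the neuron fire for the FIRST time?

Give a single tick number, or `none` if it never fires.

Answer: 0

Derivation:
t=0: input=5 -> V=0 FIRE
t=1: input=2 -> V=16
t=2: input=0 -> V=14
t=3: input=5 -> V=0 FIRE
t=4: input=2 -> V=16
t=5: input=2 -> V=0 FIRE
t=6: input=2 -> V=16
t=7: input=3 -> V=0 FIRE
t=8: input=5 -> V=0 FIRE
t=9: input=0 -> V=0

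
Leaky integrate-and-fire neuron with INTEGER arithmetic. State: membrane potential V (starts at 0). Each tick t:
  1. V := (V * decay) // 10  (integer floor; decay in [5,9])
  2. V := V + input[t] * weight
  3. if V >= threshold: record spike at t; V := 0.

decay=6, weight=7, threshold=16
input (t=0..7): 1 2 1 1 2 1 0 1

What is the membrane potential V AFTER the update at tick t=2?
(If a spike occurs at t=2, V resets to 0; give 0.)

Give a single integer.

t=0: input=1 -> V=7
t=1: input=2 -> V=0 FIRE
t=2: input=1 -> V=7
t=3: input=1 -> V=11
t=4: input=2 -> V=0 FIRE
t=5: input=1 -> V=7
t=6: input=0 -> V=4
t=7: input=1 -> V=9

Answer: 7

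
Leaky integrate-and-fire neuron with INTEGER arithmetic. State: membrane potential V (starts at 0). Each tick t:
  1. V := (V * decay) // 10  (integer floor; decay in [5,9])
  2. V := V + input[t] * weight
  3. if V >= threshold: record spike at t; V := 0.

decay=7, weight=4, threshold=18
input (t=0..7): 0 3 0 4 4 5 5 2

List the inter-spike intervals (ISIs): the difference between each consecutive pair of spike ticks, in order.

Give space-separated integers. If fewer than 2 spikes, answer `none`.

Answer: 2 1

Derivation:
t=0: input=0 -> V=0
t=1: input=3 -> V=12
t=2: input=0 -> V=8
t=3: input=4 -> V=0 FIRE
t=4: input=4 -> V=16
t=5: input=5 -> V=0 FIRE
t=6: input=5 -> V=0 FIRE
t=7: input=2 -> V=8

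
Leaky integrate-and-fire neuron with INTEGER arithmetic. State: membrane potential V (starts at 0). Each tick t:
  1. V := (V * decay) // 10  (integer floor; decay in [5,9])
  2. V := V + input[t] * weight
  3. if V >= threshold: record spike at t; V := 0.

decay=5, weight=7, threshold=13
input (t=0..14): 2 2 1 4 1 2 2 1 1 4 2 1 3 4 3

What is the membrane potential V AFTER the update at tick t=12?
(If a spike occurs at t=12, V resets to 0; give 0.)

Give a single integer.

t=0: input=2 -> V=0 FIRE
t=1: input=2 -> V=0 FIRE
t=2: input=1 -> V=7
t=3: input=4 -> V=0 FIRE
t=4: input=1 -> V=7
t=5: input=2 -> V=0 FIRE
t=6: input=2 -> V=0 FIRE
t=7: input=1 -> V=7
t=8: input=1 -> V=10
t=9: input=4 -> V=0 FIRE
t=10: input=2 -> V=0 FIRE
t=11: input=1 -> V=7
t=12: input=3 -> V=0 FIRE
t=13: input=4 -> V=0 FIRE
t=14: input=3 -> V=0 FIRE

Answer: 0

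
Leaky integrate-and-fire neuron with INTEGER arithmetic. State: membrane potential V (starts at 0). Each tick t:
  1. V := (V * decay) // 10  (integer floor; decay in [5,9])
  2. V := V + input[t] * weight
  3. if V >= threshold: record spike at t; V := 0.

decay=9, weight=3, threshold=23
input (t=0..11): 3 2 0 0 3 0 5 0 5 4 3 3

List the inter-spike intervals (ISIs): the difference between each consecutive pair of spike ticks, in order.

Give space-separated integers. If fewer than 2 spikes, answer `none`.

t=0: input=3 -> V=9
t=1: input=2 -> V=14
t=2: input=0 -> V=12
t=3: input=0 -> V=10
t=4: input=3 -> V=18
t=5: input=0 -> V=16
t=6: input=5 -> V=0 FIRE
t=7: input=0 -> V=0
t=8: input=5 -> V=15
t=9: input=4 -> V=0 FIRE
t=10: input=3 -> V=9
t=11: input=3 -> V=17

Answer: 3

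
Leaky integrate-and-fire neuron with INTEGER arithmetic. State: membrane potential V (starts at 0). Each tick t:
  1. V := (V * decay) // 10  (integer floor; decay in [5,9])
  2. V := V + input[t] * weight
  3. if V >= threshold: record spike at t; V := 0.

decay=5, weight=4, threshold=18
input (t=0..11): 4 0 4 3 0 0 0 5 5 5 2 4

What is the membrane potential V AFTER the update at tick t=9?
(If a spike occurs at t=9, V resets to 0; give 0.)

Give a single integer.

Answer: 0

Derivation:
t=0: input=4 -> V=16
t=1: input=0 -> V=8
t=2: input=4 -> V=0 FIRE
t=3: input=3 -> V=12
t=4: input=0 -> V=6
t=5: input=0 -> V=3
t=6: input=0 -> V=1
t=7: input=5 -> V=0 FIRE
t=8: input=5 -> V=0 FIRE
t=9: input=5 -> V=0 FIRE
t=10: input=2 -> V=8
t=11: input=4 -> V=0 FIRE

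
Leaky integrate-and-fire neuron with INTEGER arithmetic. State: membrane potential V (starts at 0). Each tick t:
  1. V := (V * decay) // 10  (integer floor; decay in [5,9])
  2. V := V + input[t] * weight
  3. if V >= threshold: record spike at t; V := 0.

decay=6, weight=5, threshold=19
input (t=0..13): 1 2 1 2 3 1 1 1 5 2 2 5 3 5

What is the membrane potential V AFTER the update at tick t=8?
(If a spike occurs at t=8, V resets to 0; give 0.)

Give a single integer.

t=0: input=1 -> V=5
t=1: input=2 -> V=13
t=2: input=1 -> V=12
t=3: input=2 -> V=17
t=4: input=3 -> V=0 FIRE
t=5: input=1 -> V=5
t=6: input=1 -> V=8
t=7: input=1 -> V=9
t=8: input=5 -> V=0 FIRE
t=9: input=2 -> V=10
t=10: input=2 -> V=16
t=11: input=5 -> V=0 FIRE
t=12: input=3 -> V=15
t=13: input=5 -> V=0 FIRE

Answer: 0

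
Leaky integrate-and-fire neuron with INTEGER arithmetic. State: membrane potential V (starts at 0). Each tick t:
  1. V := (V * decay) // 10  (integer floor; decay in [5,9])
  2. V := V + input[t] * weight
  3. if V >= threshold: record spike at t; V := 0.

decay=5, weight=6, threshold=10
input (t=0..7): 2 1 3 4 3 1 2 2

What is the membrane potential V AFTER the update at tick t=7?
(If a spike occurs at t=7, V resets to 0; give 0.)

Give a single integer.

Answer: 0

Derivation:
t=0: input=2 -> V=0 FIRE
t=1: input=1 -> V=6
t=2: input=3 -> V=0 FIRE
t=3: input=4 -> V=0 FIRE
t=4: input=3 -> V=0 FIRE
t=5: input=1 -> V=6
t=6: input=2 -> V=0 FIRE
t=7: input=2 -> V=0 FIRE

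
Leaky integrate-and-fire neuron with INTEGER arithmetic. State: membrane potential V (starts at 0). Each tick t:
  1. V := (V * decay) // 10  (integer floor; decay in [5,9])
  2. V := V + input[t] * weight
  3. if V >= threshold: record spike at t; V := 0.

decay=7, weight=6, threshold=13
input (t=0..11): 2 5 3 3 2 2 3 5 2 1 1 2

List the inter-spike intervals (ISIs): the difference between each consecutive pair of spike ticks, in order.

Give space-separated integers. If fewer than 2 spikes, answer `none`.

t=0: input=2 -> V=12
t=1: input=5 -> V=0 FIRE
t=2: input=3 -> V=0 FIRE
t=3: input=3 -> V=0 FIRE
t=4: input=2 -> V=12
t=5: input=2 -> V=0 FIRE
t=6: input=3 -> V=0 FIRE
t=7: input=5 -> V=0 FIRE
t=8: input=2 -> V=12
t=9: input=1 -> V=0 FIRE
t=10: input=1 -> V=6
t=11: input=2 -> V=0 FIRE

Answer: 1 1 2 1 1 2 2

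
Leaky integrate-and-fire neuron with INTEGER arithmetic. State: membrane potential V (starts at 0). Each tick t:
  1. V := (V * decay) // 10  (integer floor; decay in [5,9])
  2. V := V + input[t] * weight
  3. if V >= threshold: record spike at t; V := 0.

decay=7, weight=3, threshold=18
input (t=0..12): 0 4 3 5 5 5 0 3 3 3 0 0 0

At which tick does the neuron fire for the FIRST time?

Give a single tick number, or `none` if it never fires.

Answer: 3

Derivation:
t=0: input=0 -> V=0
t=1: input=4 -> V=12
t=2: input=3 -> V=17
t=3: input=5 -> V=0 FIRE
t=4: input=5 -> V=15
t=5: input=5 -> V=0 FIRE
t=6: input=0 -> V=0
t=7: input=3 -> V=9
t=8: input=3 -> V=15
t=9: input=3 -> V=0 FIRE
t=10: input=0 -> V=0
t=11: input=0 -> V=0
t=12: input=0 -> V=0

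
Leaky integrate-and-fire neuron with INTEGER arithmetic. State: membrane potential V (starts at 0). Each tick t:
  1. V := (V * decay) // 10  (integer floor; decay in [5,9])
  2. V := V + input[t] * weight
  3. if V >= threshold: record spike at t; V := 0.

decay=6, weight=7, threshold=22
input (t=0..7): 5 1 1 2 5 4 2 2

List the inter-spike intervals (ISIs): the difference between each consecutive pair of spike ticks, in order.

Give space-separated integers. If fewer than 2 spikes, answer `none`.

Answer: 4 1 2

Derivation:
t=0: input=5 -> V=0 FIRE
t=1: input=1 -> V=7
t=2: input=1 -> V=11
t=3: input=2 -> V=20
t=4: input=5 -> V=0 FIRE
t=5: input=4 -> V=0 FIRE
t=6: input=2 -> V=14
t=7: input=2 -> V=0 FIRE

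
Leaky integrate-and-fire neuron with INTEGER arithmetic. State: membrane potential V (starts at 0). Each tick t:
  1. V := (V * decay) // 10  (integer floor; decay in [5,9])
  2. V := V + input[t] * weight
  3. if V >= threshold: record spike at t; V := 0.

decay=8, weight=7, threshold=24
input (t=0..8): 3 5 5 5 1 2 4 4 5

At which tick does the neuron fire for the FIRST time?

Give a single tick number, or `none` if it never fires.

t=0: input=3 -> V=21
t=1: input=5 -> V=0 FIRE
t=2: input=5 -> V=0 FIRE
t=3: input=5 -> V=0 FIRE
t=4: input=1 -> V=7
t=5: input=2 -> V=19
t=6: input=4 -> V=0 FIRE
t=7: input=4 -> V=0 FIRE
t=8: input=5 -> V=0 FIRE

Answer: 1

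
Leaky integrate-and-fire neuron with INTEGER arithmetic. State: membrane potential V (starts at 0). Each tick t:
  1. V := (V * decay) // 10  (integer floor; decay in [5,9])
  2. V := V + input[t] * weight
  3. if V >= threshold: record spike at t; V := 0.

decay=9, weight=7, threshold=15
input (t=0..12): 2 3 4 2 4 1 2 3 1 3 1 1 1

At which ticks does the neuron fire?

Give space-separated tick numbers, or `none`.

Answer: 1 2 4 6 7 9 12

Derivation:
t=0: input=2 -> V=14
t=1: input=3 -> V=0 FIRE
t=2: input=4 -> V=0 FIRE
t=3: input=2 -> V=14
t=4: input=4 -> V=0 FIRE
t=5: input=1 -> V=7
t=6: input=2 -> V=0 FIRE
t=7: input=3 -> V=0 FIRE
t=8: input=1 -> V=7
t=9: input=3 -> V=0 FIRE
t=10: input=1 -> V=7
t=11: input=1 -> V=13
t=12: input=1 -> V=0 FIRE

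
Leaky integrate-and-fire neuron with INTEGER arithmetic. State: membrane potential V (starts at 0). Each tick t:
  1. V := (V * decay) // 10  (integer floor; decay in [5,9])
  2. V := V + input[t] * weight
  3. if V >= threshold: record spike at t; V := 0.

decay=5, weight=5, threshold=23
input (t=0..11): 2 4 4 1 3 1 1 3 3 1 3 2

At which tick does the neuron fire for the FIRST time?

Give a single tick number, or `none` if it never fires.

Answer: 1

Derivation:
t=0: input=2 -> V=10
t=1: input=4 -> V=0 FIRE
t=2: input=4 -> V=20
t=3: input=1 -> V=15
t=4: input=3 -> V=22
t=5: input=1 -> V=16
t=6: input=1 -> V=13
t=7: input=3 -> V=21
t=8: input=3 -> V=0 FIRE
t=9: input=1 -> V=5
t=10: input=3 -> V=17
t=11: input=2 -> V=18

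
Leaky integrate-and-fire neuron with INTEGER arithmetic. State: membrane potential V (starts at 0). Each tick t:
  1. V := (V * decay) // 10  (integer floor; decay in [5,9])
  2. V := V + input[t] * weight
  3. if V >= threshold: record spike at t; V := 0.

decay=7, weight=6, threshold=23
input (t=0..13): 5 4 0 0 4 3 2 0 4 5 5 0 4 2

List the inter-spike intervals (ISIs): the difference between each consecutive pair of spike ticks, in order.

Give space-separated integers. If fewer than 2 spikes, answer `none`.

Answer: 1 3 2 2 1 1 2

Derivation:
t=0: input=5 -> V=0 FIRE
t=1: input=4 -> V=0 FIRE
t=2: input=0 -> V=0
t=3: input=0 -> V=0
t=4: input=4 -> V=0 FIRE
t=5: input=3 -> V=18
t=6: input=2 -> V=0 FIRE
t=7: input=0 -> V=0
t=8: input=4 -> V=0 FIRE
t=9: input=5 -> V=0 FIRE
t=10: input=5 -> V=0 FIRE
t=11: input=0 -> V=0
t=12: input=4 -> V=0 FIRE
t=13: input=2 -> V=12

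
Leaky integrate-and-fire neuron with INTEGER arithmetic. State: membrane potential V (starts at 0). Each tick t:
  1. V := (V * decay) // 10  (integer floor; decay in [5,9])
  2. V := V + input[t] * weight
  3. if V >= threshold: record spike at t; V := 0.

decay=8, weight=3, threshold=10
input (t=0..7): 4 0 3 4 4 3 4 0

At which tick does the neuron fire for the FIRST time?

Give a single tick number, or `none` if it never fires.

Answer: 0

Derivation:
t=0: input=4 -> V=0 FIRE
t=1: input=0 -> V=0
t=2: input=3 -> V=9
t=3: input=4 -> V=0 FIRE
t=4: input=4 -> V=0 FIRE
t=5: input=3 -> V=9
t=6: input=4 -> V=0 FIRE
t=7: input=0 -> V=0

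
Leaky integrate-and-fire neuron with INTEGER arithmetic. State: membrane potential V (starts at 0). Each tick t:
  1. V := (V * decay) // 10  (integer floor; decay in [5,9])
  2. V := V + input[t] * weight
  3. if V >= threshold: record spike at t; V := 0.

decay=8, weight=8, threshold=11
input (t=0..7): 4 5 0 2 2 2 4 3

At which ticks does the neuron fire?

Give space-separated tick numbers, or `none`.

Answer: 0 1 3 4 5 6 7

Derivation:
t=0: input=4 -> V=0 FIRE
t=1: input=5 -> V=0 FIRE
t=2: input=0 -> V=0
t=3: input=2 -> V=0 FIRE
t=4: input=2 -> V=0 FIRE
t=5: input=2 -> V=0 FIRE
t=6: input=4 -> V=0 FIRE
t=7: input=3 -> V=0 FIRE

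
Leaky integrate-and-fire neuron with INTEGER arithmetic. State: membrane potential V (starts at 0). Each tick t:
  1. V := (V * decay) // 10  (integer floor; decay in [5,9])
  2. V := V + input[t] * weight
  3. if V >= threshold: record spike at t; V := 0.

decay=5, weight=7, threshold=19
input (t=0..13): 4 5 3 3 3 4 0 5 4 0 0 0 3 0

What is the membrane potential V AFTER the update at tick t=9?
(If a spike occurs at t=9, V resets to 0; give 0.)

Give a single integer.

Answer: 0

Derivation:
t=0: input=4 -> V=0 FIRE
t=1: input=5 -> V=0 FIRE
t=2: input=3 -> V=0 FIRE
t=3: input=3 -> V=0 FIRE
t=4: input=3 -> V=0 FIRE
t=5: input=4 -> V=0 FIRE
t=6: input=0 -> V=0
t=7: input=5 -> V=0 FIRE
t=8: input=4 -> V=0 FIRE
t=9: input=0 -> V=0
t=10: input=0 -> V=0
t=11: input=0 -> V=0
t=12: input=3 -> V=0 FIRE
t=13: input=0 -> V=0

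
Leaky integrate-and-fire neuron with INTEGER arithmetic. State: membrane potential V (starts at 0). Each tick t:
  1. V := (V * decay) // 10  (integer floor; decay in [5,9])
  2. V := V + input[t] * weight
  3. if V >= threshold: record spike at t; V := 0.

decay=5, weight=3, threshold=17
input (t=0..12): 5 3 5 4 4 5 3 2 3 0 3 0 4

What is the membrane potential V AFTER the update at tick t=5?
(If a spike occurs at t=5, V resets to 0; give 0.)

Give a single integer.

Answer: 15

Derivation:
t=0: input=5 -> V=15
t=1: input=3 -> V=16
t=2: input=5 -> V=0 FIRE
t=3: input=4 -> V=12
t=4: input=4 -> V=0 FIRE
t=5: input=5 -> V=15
t=6: input=3 -> V=16
t=7: input=2 -> V=14
t=8: input=3 -> V=16
t=9: input=0 -> V=8
t=10: input=3 -> V=13
t=11: input=0 -> V=6
t=12: input=4 -> V=15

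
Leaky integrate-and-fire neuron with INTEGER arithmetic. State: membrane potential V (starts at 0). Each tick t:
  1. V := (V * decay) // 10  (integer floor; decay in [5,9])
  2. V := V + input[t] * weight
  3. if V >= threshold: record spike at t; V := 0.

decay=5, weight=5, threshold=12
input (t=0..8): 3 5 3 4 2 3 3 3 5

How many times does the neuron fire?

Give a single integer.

t=0: input=3 -> V=0 FIRE
t=1: input=5 -> V=0 FIRE
t=2: input=3 -> V=0 FIRE
t=3: input=4 -> V=0 FIRE
t=4: input=2 -> V=10
t=5: input=3 -> V=0 FIRE
t=6: input=3 -> V=0 FIRE
t=7: input=3 -> V=0 FIRE
t=8: input=5 -> V=0 FIRE

Answer: 8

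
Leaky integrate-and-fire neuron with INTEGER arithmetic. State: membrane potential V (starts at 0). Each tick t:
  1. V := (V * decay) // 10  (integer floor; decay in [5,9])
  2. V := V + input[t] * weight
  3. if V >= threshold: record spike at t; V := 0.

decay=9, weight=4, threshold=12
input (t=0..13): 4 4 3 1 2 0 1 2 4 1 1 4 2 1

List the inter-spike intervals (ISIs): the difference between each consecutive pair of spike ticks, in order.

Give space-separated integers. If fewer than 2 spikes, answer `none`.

Answer: 1 1 4 2 3

Derivation:
t=0: input=4 -> V=0 FIRE
t=1: input=4 -> V=0 FIRE
t=2: input=3 -> V=0 FIRE
t=3: input=1 -> V=4
t=4: input=2 -> V=11
t=5: input=0 -> V=9
t=6: input=1 -> V=0 FIRE
t=7: input=2 -> V=8
t=8: input=4 -> V=0 FIRE
t=9: input=1 -> V=4
t=10: input=1 -> V=7
t=11: input=4 -> V=0 FIRE
t=12: input=2 -> V=8
t=13: input=1 -> V=11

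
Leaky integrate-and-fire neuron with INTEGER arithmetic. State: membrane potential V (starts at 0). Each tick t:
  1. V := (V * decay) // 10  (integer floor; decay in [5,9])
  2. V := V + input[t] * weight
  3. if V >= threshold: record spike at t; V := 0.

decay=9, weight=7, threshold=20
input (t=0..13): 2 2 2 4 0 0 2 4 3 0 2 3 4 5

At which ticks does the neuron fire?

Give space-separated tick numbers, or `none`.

Answer: 1 3 7 8 11 12 13

Derivation:
t=0: input=2 -> V=14
t=1: input=2 -> V=0 FIRE
t=2: input=2 -> V=14
t=3: input=4 -> V=0 FIRE
t=4: input=0 -> V=0
t=5: input=0 -> V=0
t=6: input=2 -> V=14
t=7: input=4 -> V=0 FIRE
t=8: input=3 -> V=0 FIRE
t=9: input=0 -> V=0
t=10: input=2 -> V=14
t=11: input=3 -> V=0 FIRE
t=12: input=4 -> V=0 FIRE
t=13: input=5 -> V=0 FIRE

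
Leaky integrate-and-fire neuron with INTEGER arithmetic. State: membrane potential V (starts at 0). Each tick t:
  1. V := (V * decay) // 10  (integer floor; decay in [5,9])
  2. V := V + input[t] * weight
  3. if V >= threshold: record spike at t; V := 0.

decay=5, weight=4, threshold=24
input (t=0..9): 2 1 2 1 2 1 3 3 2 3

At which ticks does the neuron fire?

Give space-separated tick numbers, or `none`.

Answer: none

Derivation:
t=0: input=2 -> V=8
t=1: input=1 -> V=8
t=2: input=2 -> V=12
t=3: input=1 -> V=10
t=4: input=2 -> V=13
t=5: input=1 -> V=10
t=6: input=3 -> V=17
t=7: input=3 -> V=20
t=8: input=2 -> V=18
t=9: input=3 -> V=21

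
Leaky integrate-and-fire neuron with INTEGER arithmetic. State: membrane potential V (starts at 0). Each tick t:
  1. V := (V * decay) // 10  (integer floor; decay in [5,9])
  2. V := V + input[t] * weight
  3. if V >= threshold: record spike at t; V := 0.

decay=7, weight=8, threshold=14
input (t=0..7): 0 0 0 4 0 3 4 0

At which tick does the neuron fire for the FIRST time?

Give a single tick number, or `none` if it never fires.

Answer: 3

Derivation:
t=0: input=0 -> V=0
t=1: input=0 -> V=0
t=2: input=0 -> V=0
t=3: input=4 -> V=0 FIRE
t=4: input=0 -> V=0
t=5: input=3 -> V=0 FIRE
t=6: input=4 -> V=0 FIRE
t=7: input=0 -> V=0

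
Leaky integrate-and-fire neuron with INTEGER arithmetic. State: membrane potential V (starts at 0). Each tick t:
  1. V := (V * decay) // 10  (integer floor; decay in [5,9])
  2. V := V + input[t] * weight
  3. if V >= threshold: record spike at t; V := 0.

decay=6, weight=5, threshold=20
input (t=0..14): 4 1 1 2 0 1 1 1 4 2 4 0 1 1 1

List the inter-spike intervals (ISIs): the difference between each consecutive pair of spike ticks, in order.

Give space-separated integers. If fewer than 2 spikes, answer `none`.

t=0: input=4 -> V=0 FIRE
t=1: input=1 -> V=5
t=2: input=1 -> V=8
t=3: input=2 -> V=14
t=4: input=0 -> V=8
t=5: input=1 -> V=9
t=6: input=1 -> V=10
t=7: input=1 -> V=11
t=8: input=4 -> V=0 FIRE
t=9: input=2 -> V=10
t=10: input=4 -> V=0 FIRE
t=11: input=0 -> V=0
t=12: input=1 -> V=5
t=13: input=1 -> V=8
t=14: input=1 -> V=9

Answer: 8 2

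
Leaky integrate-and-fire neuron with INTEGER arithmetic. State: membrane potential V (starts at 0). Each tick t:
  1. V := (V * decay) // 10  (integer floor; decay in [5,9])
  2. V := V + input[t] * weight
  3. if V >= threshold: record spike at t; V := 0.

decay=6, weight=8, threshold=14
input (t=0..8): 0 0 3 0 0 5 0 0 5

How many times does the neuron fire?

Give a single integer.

Answer: 3

Derivation:
t=0: input=0 -> V=0
t=1: input=0 -> V=0
t=2: input=3 -> V=0 FIRE
t=3: input=0 -> V=0
t=4: input=0 -> V=0
t=5: input=5 -> V=0 FIRE
t=6: input=0 -> V=0
t=7: input=0 -> V=0
t=8: input=5 -> V=0 FIRE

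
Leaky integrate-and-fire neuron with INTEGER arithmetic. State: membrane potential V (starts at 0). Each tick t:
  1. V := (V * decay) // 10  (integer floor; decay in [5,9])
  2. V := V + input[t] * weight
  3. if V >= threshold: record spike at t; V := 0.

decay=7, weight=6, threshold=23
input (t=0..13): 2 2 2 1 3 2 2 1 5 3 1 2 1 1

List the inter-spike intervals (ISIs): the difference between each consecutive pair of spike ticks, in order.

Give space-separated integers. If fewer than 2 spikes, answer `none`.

Answer: 3 3 3

Derivation:
t=0: input=2 -> V=12
t=1: input=2 -> V=20
t=2: input=2 -> V=0 FIRE
t=3: input=1 -> V=6
t=4: input=3 -> V=22
t=5: input=2 -> V=0 FIRE
t=6: input=2 -> V=12
t=7: input=1 -> V=14
t=8: input=5 -> V=0 FIRE
t=9: input=3 -> V=18
t=10: input=1 -> V=18
t=11: input=2 -> V=0 FIRE
t=12: input=1 -> V=6
t=13: input=1 -> V=10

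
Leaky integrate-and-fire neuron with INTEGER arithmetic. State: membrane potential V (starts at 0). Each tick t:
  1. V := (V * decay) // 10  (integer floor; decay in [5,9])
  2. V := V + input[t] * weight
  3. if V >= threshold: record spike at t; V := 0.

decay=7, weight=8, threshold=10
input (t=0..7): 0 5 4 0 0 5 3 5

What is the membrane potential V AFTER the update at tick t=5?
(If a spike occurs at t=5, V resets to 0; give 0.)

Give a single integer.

t=0: input=0 -> V=0
t=1: input=5 -> V=0 FIRE
t=2: input=4 -> V=0 FIRE
t=3: input=0 -> V=0
t=4: input=0 -> V=0
t=5: input=5 -> V=0 FIRE
t=6: input=3 -> V=0 FIRE
t=7: input=5 -> V=0 FIRE

Answer: 0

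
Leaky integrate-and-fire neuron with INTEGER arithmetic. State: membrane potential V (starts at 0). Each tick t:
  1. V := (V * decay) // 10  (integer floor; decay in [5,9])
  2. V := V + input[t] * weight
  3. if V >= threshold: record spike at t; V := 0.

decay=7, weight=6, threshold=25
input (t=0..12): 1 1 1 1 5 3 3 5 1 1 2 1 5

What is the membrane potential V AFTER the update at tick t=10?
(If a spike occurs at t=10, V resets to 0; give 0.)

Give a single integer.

Answer: 19

Derivation:
t=0: input=1 -> V=6
t=1: input=1 -> V=10
t=2: input=1 -> V=13
t=3: input=1 -> V=15
t=4: input=5 -> V=0 FIRE
t=5: input=3 -> V=18
t=6: input=3 -> V=0 FIRE
t=7: input=5 -> V=0 FIRE
t=8: input=1 -> V=6
t=9: input=1 -> V=10
t=10: input=2 -> V=19
t=11: input=1 -> V=19
t=12: input=5 -> V=0 FIRE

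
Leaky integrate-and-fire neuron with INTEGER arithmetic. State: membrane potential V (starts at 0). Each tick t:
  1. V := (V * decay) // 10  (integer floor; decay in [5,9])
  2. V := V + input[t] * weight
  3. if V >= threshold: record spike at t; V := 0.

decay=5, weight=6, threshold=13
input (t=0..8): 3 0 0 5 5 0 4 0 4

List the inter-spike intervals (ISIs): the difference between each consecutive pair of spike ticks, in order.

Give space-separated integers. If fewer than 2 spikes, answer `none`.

t=0: input=3 -> V=0 FIRE
t=1: input=0 -> V=0
t=2: input=0 -> V=0
t=3: input=5 -> V=0 FIRE
t=4: input=5 -> V=0 FIRE
t=5: input=0 -> V=0
t=6: input=4 -> V=0 FIRE
t=7: input=0 -> V=0
t=8: input=4 -> V=0 FIRE

Answer: 3 1 2 2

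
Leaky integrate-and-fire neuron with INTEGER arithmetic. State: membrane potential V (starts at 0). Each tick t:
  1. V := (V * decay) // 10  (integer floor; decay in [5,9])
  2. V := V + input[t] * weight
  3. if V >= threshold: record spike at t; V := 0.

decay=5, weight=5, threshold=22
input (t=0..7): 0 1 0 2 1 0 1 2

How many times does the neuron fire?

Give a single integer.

Answer: 0

Derivation:
t=0: input=0 -> V=0
t=1: input=1 -> V=5
t=2: input=0 -> V=2
t=3: input=2 -> V=11
t=4: input=1 -> V=10
t=5: input=0 -> V=5
t=6: input=1 -> V=7
t=7: input=2 -> V=13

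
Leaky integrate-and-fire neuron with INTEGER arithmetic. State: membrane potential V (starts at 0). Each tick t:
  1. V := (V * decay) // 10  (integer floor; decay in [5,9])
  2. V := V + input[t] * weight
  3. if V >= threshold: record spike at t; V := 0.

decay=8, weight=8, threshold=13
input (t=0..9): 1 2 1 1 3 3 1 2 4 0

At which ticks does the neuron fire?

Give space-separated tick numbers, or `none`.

t=0: input=1 -> V=8
t=1: input=2 -> V=0 FIRE
t=2: input=1 -> V=8
t=3: input=1 -> V=0 FIRE
t=4: input=3 -> V=0 FIRE
t=5: input=3 -> V=0 FIRE
t=6: input=1 -> V=8
t=7: input=2 -> V=0 FIRE
t=8: input=4 -> V=0 FIRE
t=9: input=0 -> V=0

Answer: 1 3 4 5 7 8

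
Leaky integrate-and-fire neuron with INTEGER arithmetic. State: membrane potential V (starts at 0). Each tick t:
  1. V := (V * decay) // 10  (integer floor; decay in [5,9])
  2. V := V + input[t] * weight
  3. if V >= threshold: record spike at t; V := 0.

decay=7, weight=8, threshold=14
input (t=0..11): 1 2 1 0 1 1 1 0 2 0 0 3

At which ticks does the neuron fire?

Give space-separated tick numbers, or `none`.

Answer: 1 5 8 11

Derivation:
t=0: input=1 -> V=8
t=1: input=2 -> V=0 FIRE
t=2: input=1 -> V=8
t=3: input=0 -> V=5
t=4: input=1 -> V=11
t=5: input=1 -> V=0 FIRE
t=6: input=1 -> V=8
t=7: input=0 -> V=5
t=8: input=2 -> V=0 FIRE
t=9: input=0 -> V=0
t=10: input=0 -> V=0
t=11: input=3 -> V=0 FIRE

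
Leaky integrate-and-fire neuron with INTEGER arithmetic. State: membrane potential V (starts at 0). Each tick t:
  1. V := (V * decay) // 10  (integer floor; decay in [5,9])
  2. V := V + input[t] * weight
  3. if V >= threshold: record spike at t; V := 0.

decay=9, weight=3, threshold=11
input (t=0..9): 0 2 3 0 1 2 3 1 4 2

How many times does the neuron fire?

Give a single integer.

Answer: 3

Derivation:
t=0: input=0 -> V=0
t=1: input=2 -> V=6
t=2: input=3 -> V=0 FIRE
t=3: input=0 -> V=0
t=4: input=1 -> V=3
t=5: input=2 -> V=8
t=6: input=3 -> V=0 FIRE
t=7: input=1 -> V=3
t=8: input=4 -> V=0 FIRE
t=9: input=2 -> V=6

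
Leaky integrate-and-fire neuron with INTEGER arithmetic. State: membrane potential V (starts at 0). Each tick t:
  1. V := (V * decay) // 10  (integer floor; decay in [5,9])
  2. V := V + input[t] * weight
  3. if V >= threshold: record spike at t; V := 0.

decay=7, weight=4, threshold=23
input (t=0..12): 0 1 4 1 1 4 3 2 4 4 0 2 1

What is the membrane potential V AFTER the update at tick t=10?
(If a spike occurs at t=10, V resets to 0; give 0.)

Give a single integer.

t=0: input=0 -> V=0
t=1: input=1 -> V=4
t=2: input=4 -> V=18
t=3: input=1 -> V=16
t=4: input=1 -> V=15
t=5: input=4 -> V=0 FIRE
t=6: input=3 -> V=12
t=7: input=2 -> V=16
t=8: input=4 -> V=0 FIRE
t=9: input=4 -> V=16
t=10: input=0 -> V=11
t=11: input=2 -> V=15
t=12: input=1 -> V=14

Answer: 11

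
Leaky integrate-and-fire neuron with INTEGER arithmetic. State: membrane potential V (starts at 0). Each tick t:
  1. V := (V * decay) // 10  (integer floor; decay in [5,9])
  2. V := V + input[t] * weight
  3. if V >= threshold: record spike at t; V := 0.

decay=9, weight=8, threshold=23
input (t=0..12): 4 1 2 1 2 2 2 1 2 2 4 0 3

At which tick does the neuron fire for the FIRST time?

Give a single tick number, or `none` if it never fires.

t=0: input=4 -> V=0 FIRE
t=1: input=1 -> V=8
t=2: input=2 -> V=0 FIRE
t=3: input=1 -> V=8
t=4: input=2 -> V=0 FIRE
t=5: input=2 -> V=16
t=6: input=2 -> V=0 FIRE
t=7: input=1 -> V=8
t=8: input=2 -> V=0 FIRE
t=9: input=2 -> V=16
t=10: input=4 -> V=0 FIRE
t=11: input=0 -> V=0
t=12: input=3 -> V=0 FIRE

Answer: 0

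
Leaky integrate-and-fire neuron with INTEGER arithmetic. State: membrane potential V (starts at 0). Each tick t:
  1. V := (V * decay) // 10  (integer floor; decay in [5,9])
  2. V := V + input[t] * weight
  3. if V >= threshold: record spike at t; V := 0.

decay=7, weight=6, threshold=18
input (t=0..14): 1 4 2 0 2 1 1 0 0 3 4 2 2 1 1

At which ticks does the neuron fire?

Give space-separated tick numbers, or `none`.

Answer: 1 9 10 12

Derivation:
t=0: input=1 -> V=6
t=1: input=4 -> V=0 FIRE
t=2: input=2 -> V=12
t=3: input=0 -> V=8
t=4: input=2 -> V=17
t=5: input=1 -> V=17
t=6: input=1 -> V=17
t=7: input=0 -> V=11
t=8: input=0 -> V=7
t=9: input=3 -> V=0 FIRE
t=10: input=4 -> V=0 FIRE
t=11: input=2 -> V=12
t=12: input=2 -> V=0 FIRE
t=13: input=1 -> V=6
t=14: input=1 -> V=10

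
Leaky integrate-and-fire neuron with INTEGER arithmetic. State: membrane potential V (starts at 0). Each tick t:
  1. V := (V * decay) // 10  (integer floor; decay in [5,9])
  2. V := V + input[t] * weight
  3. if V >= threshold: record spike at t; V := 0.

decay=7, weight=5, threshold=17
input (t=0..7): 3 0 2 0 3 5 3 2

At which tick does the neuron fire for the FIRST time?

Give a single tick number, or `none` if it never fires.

t=0: input=3 -> V=15
t=1: input=0 -> V=10
t=2: input=2 -> V=0 FIRE
t=3: input=0 -> V=0
t=4: input=3 -> V=15
t=5: input=5 -> V=0 FIRE
t=6: input=3 -> V=15
t=7: input=2 -> V=0 FIRE

Answer: 2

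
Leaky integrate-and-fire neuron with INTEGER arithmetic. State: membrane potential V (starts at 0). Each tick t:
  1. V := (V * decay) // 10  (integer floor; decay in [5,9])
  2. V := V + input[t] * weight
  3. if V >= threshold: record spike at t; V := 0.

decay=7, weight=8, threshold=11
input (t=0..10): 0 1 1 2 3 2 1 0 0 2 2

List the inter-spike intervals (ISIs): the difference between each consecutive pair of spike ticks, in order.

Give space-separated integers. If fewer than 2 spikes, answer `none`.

t=0: input=0 -> V=0
t=1: input=1 -> V=8
t=2: input=1 -> V=0 FIRE
t=3: input=2 -> V=0 FIRE
t=4: input=3 -> V=0 FIRE
t=5: input=2 -> V=0 FIRE
t=6: input=1 -> V=8
t=7: input=0 -> V=5
t=8: input=0 -> V=3
t=9: input=2 -> V=0 FIRE
t=10: input=2 -> V=0 FIRE

Answer: 1 1 1 4 1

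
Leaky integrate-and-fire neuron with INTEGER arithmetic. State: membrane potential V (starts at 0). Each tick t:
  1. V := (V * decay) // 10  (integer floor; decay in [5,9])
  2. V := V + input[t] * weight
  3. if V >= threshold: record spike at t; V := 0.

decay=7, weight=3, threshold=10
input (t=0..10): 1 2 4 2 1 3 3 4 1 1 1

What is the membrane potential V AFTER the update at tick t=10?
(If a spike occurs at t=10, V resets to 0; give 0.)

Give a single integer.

t=0: input=1 -> V=3
t=1: input=2 -> V=8
t=2: input=4 -> V=0 FIRE
t=3: input=2 -> V=6
t=4: input=1 -> V=7
t=5: input=3 -> V=0 FIRE
t=6: input=3 -> V=9
t=7: input=4 -> V=0 FIRE
t=8: input=1 -> V=3
t=9: input=1 -> V=5
t=10: input=1 -> V=6

Answer: 6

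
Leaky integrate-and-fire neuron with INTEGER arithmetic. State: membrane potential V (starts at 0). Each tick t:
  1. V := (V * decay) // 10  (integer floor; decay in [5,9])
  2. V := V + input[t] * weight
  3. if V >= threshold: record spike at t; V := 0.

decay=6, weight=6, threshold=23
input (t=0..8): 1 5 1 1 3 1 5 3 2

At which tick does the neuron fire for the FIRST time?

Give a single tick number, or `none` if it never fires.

Answer: 1

Derivation:
t=0: input=1 -> V=6
t=1: input=5 -> V=0 FIRE
t=2: input=1 -> V=6
t=3: input=1 -> V=9
t=4: input=3 -> V=0 FIRE
t=5: input=1 -> V=6
t=6: input=5 -> V=0 FIRE
t=7: input=3 -> V=18
t=8: input=2 -> V=22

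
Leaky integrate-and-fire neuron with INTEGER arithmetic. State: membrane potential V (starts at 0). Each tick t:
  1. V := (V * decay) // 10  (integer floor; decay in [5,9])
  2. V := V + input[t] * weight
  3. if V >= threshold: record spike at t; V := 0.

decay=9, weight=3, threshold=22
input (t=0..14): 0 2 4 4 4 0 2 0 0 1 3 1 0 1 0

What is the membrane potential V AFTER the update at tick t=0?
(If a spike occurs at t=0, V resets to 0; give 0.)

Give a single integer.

Answer: 0

Derivation:
t=0: input=0 -> V=0
t=1: input=2 -> V=6
t=2: input=4 -> V=17
t=3: input=4 -> V=0 FIRE
t=4: input=4 -> V=12
t=5: input=0 -> V=10
t=6: input=2 -> V=15
t=7: input=0 -> V=13
t=8: input=0 -> V=11
t=9: input=1 -> V=12
t=10: input=3 -> V=19
t=11: input=1 -> V=20
t=12: input=0 -> V=18
t=13: input=1 -> V=19
t=14: input=0 -> V=17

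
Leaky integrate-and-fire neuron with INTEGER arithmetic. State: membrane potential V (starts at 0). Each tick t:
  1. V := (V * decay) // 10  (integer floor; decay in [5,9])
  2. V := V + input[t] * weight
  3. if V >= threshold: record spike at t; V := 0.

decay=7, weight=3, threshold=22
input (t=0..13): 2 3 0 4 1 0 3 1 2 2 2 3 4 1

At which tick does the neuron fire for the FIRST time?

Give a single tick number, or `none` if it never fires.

t=0: input=2 -> V=6
t=1: input=3 -> V=13
t=2: input=0 -> V=9
t=3: input=4 -> V=18
t=4: input=1 -> V=15
t=5: input=0 -> V=10
t=6: input=3 -> V=16
t=7: input=1 -> V=14
t=8: input=2 -> V=15
t=9: input=2 -> V=16
t=10: input=2 -> V=17
t=11: input=3 -> V=20
t=12: input=4 -> V=0 FIRE
t=13: input=1 -> V=3

Answer: 12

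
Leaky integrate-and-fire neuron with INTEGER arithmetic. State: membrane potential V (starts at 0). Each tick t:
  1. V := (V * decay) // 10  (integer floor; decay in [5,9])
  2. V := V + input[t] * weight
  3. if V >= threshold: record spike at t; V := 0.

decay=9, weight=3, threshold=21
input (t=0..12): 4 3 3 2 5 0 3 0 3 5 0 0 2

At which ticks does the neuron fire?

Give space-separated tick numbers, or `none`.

t=0: input=4 -> V=12
t=1: input=3 -> V=19
t=2: input=3 -> V=0 FIRE
t=3: input=2 -> V=6
t=4: input=5 -> V=20
t=5: input=0 -> V=18
t=6: input=3 -> V=0 FIRE
t=7: input=0 -> V=0
t=8: input=3 -> V=9
t=9: input=5 -> V=0 FIRE
t=10: input=0 -> V=0
t=11: input=0 -> V=0
t=12: input=2 -> V=6

Answer: 2 6 9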